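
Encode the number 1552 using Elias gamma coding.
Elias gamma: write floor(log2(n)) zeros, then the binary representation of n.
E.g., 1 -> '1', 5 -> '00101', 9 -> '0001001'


num_bits = floor(log2(1552)) + 1 = 11
leading_zeros = num_bits - 1 = 10
binary(1552) = 11000010000

Elias gamma(1552) = '0000000000' + '11000010000' = 000000000011000010000 (21 bits)


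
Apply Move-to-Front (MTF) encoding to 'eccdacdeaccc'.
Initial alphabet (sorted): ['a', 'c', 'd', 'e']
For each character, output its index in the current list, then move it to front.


MTF encoding:
'e': index 3 in ['a', 'c', 'd', 'e'] -> ['e', 'a', 'c', 'd']
'c': index 2 in ['e', 'a', 'c', 'd'] -> ['c', 'e', 'a', 'd']
'c': index 0 in ['c', 'e', 'a', 'd'] -> ['c', 'e', 'a', 'd']
'd': index 3 in ['c', 'e', 'a', 'd'] -> ['d', 'c', 'e', 'a']
'a': index 3 in ['d', 'c', 'e', 'a'] -> ['a', 'd', 'c', 'e']
'c': index 2 in ['a', 'd', 'c', 'e'] -> ['c', 'a', 'd', 'e']
'd': index 2 in ['c', 'a', 'd', 'e'] -> ['d', 'c', 'a', 'e']
'e': index 3 in ['d', 'c', 'a', 'e'] -> ['e', 'd', 'c', 'a']
'a': index 3 in ['e', 'd', 'c', 'a'] -> ['a', 'e', 'd', 'c']
'c': index 3 in ['a', 'e', 'd', 'c'] -> ['c', 'a', 'e', 'd']
'c': index 0 in ['c', 'a', 'e', 'd'] -> ['c', 'a', 'e', 'd']
'c': index 0 in ['c', 'a', 'e', 'd'] -> ['c', 'a', 'e', 'd']


Output: [3, 2, 0, 3, 3, 2, 2, 3, 3, 3, 0, 0]


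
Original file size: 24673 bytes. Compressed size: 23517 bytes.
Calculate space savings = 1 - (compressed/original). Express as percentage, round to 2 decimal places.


ratio = compressed/original = 23517/24673 = 0.953147
savings = 1 - ratio = 1 - 0.953147 = 0.046853
as a percentage: 0.046853 * 100 = 4.69%

Space savings = 1 - 23517/24673 = 4.69%


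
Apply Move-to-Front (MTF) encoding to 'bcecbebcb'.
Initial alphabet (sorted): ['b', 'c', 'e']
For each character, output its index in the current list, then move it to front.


MTF encoding:
'b': index 0 in ['b', 'c', 'e'] -> ['b', 'c', 'e']
'c': index 1 in ['b', 'c', 'e'] -> ['c', 'b', 'e']
'e': index 2 in ['c', 'b', 'e'] -> ['e', 'c', 'b']
'c': index 1 in ['e', 'c', 'b'] -> ['c', 'e', 'b']
'b': index 2 in ['c', 'e', 'b'] -> ['b', 'c', 'e']
'e': index 2 in ['b', 'c', 'e'] -> ['e', 'b', 'c']
'b': index 1 in ['e', 'b', 'c'] -> ['b', 'e', 'c']
'c': index 2 in ['b', 'e', 'c'] -> ['c', 'b', 'e']
'b': index 1 in ['c', 'b', 'e'] -> ['b', 'c', 'e']


Output: [0, 1, 2, 1, 2, 2, 1, 2, 1]


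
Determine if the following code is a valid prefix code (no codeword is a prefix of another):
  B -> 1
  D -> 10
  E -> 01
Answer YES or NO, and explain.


Checking each pair (does one codeword prefix another?):
  B='1' vs D='10': prefix -- VIOLATION

NO -- this is NOT a valid prefix code. B (1) is a prefix of D (10).


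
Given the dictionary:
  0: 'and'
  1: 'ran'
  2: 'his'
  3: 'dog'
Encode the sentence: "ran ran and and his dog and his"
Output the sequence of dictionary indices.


Look up each word in the dictionary:
  'ran' -> 1
  'ran' -> 1
  'and' -> 0
  'and' -> 0
  'his' -> 2
  'dog' -> 3
  'and' -> 0
  'his' -> 2

Encoded: [1, 1, 0, 0, 2, 3, 0, 2]


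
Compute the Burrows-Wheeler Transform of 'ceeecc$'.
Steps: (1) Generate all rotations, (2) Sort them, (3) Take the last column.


Rotations (sorted):
  0: $ceeecc -> last char: c
  1: c$ceeec -> last char: c
  2: cc$ceee -> last char: e
  3: ceeecc$ -> last char: $
  4: ecc$cee -> last char: e
  5: eecc$ce -> last char: e
  6: eeecc$c -> last char: c


BWT = cce$eec


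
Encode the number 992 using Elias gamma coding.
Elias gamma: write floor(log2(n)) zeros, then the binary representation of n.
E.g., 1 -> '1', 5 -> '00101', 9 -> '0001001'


num_bits = floor(log2(992)) + 1 = 10
leading_zeros = num_bits - 1 = 9
binary(992) = 1111100000

Elias gamma(992) = '000000000' + '1111100000' = 0000000001111100000 (19 bits)


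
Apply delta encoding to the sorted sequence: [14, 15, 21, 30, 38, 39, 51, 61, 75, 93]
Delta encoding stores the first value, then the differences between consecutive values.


First value: 14
Deltas:
  15 - 14 = 1
  21 - 15 = 6
  30 - 21 = 9
  38 - 30 = 8
  39 - 38 = 1
  51 - 39 = 12
  61 - 51 = 10
  75 - 61 = 14
  93 - 75 = 18


Delta encoded: [14, 1, 6, 9, 8, 1, 12, 10, 14, 18]


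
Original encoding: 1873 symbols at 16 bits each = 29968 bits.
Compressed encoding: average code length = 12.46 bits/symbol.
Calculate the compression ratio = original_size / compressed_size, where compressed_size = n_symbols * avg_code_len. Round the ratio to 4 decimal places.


original_size = n_symbols * orig_bits = 1873 * 16 = 29968 bits
compressed_size = n_symbols * avg_code_len = 1873 * 12.46 = 23337.58 bits
ratio = original_size / compressed_size = 29968 / 23337.58 = 1.2841

Compression ratio = 1.2841


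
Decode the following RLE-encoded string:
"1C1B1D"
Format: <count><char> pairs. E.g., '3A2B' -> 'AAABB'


Expanding each <count><char> pair:
  1C -> 'C'
  1B -> 'B'
  1D -> 'D'

Decoded = CBD


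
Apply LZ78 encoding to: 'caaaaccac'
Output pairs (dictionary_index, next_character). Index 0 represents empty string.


LZ78 encoding steps:
Dictionary: {0: ''}
Step 1: w='' (idx 0), next='c' -> output (0, 'c'), add 'c' as idx 1
Step 2: w='' (idx 0), next='a' -> output (0, 'a'), add 'a' as idx 2
Step 3: w='a' (idx 2), next='a' -> output (2, 'a'), add 'aa' as idx 3
Step 4: w='a' (idx 2), next='c' -> output (2, 'c'), add 'ac' as idx 4
Step 5: w='c' (idx 1), next='a' -> output (1, 'a'), add 'ca' as idx 5
Step 6: w='c' (idx 1), end of input -> output (1, '')


Encoded: [(0, 'c'), (0, 'a'), (2, 'a'), (2, 'c'), (1, 'a'), (1, '')]


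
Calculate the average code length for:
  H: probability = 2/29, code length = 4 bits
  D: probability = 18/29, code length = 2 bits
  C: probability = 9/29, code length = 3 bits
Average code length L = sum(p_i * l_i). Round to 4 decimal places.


Weighted contributions p_i * l_i:
  H: (2/29) * 4 = 8/29
  D: (18/29) * 2 = 36/29
  C: (9/29) * 3 = 27/29
Sum = (8 + 36 + 27)/29 = 71/29

L = 71/29 = 2.4483 bits/symbol


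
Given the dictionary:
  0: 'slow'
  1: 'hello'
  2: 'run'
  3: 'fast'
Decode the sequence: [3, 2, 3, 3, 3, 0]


Look up each index in the dictionary:
  3 -> 'fast'
  2 -> 'run'
  3 -> 'fast'
  3 -> 'fast'
  3 -> 'fast'
  0 -> 'slow'

Decoded: "fast run fast fast fast slow"


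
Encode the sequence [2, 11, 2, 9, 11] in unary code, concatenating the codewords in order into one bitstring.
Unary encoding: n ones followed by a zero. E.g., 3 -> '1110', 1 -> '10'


Encode each number as n ones followed by a terminating 0:
  2 -> 110 (3 bits)
  11 -> 111111111110 (12 bits)
  2 -> 110 (3 bits)
  9 -> 1111111110 (10 bits)
  11 -> 111111111110 (12 bits)
Total length = 3 + 12 + 3 + 10 + 12 = 40 bits.

Unary([2, 11, 2, 9, 11]) = 1101111111111101101111111110111111111110 (40 bits)


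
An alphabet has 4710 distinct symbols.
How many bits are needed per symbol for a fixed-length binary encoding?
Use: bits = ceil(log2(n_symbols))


log2(4710) = 12.2015
Bracket: 2^12 = 4096 < 4710 <= 2^13 = 8192
So ceil(log2(4710)) = 13

bits = ceil(log2(4710)) = ceil(12.2015) = 13 bits


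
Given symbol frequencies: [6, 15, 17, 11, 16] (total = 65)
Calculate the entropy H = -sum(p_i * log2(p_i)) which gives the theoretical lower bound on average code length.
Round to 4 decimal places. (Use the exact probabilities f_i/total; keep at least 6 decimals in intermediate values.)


Per-symbol terms -p_i * log2(p_i) with p_i = f_i/65:
  p = 6/65 = 0.092308: log2(p) = -3.437405, -p*log2(p) = 0.317299
  p = 15/65 = 0.230769: log2(p) = -2.115477, -p*log2(p) = 0.488187
  p = 17/65 = 0.261538: log2(p) = -1.934905, -p*log2(p) = 0.506052
  p = 11/65 = 0.169231: log2(p) = -2.562936, -p*log2(p) = 0.433728
  p = 16/65 = 0.246154: log2(p) = -2.022368, -p*log2(p) = 0.497814
H = 0.317299 + 0.488187 + 0.506052 + 0.433728 + 0.497814 = 2.243080

H = 2.2431 bits/symbol


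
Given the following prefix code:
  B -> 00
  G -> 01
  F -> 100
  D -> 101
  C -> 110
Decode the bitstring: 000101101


Decoding step by step:
Bits 00 -> B
Bits 01 -> G
Bits 01 -> G
Bits 101 -> D


Decoded message: BGGD


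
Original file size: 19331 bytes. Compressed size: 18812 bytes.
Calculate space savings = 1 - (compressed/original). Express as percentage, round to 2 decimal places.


ratio = compressed/original = 18812/19331 = 0.973152
savings = 1 - ratio = 1 - 0.973152 = 0.026848
as a percentage: 0.026848 * 100 = 2.68%

Space savings = 1 - 18812/19331 = 2.68%


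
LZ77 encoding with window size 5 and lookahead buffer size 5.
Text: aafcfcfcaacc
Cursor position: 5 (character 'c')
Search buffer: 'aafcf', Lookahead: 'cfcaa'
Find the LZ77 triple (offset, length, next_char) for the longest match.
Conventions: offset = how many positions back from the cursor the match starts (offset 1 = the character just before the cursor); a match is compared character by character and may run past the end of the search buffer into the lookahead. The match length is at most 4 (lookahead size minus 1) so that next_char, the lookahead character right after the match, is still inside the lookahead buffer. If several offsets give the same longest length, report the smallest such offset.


Try each offset into the search buffer:
  offset=1 (pos 4, char 'f'): match length 0
  offset=2 (pos 3, char 'c'): match length 3
  offset=3 (pos 2, char 'f'): match length 0
  offset=4 (pos 1, char 'a'): match length 0
  offset=5 (pos 0, char 'a'): match length 0
Longest match has length 3 at offset 2.
next_char = character at position 5 + 3 = 8 -> 'a'

Best match: offset=2, length=3 (matching 'cfc' starting at position 3)
LZ77 triple: (2, 3, 'a')


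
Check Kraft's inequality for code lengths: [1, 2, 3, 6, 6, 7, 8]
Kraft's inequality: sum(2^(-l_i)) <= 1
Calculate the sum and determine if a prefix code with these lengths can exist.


Sum = 2^(-1) + 2^(-2) + 2^(-3) + 2^(-6) + 2^(-6) + 2^(-7) + 2^(-8)
    = 0.5 + 0.25 + 0.125 + 0.015625 + 0.015625 + 0.0078125 + 0.00390625
    = 235/256 = 0.91796875
Since 0.91796875 <= 1, Kraft's inequality IS satisfied.
A prefix code with these lengths CAN exist.

Kraft sum = 0.91796875. Satisfied.


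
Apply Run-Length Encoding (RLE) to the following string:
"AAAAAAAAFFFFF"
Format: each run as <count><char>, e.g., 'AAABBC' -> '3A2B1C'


Scanning runs left to right:
  i=0: run of 'A' x 8 -> '8A'
  i=8: run of 'F' x 5 -> '5F'

RLE = 8A5F


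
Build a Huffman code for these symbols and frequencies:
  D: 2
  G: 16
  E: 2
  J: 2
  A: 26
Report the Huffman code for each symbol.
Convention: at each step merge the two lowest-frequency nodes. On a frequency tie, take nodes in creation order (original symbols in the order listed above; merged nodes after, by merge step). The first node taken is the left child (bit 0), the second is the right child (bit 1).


Huffman tree construction:
Step 1: Merge D(2) + E(2) = 4
Step 2: Merge J(2) + (D+E)(4) = 6
Step 3: Merge (J+(D+E))(6) + G(16) = 22
Step 4: Merge ((J+(D+E))+G)(22) + A(26) = 48
Read each symbol's code off the tree from the root (left child = 0, right child = 1).

Codes:
  D: 0010 (length 4)
  G: 01 (length 2)
  E: 0011 (length 4)
  J: 000 (length 3)
  A: 1 (length 1)
Average code length: 80/48 = 1.6667 bits/symbol


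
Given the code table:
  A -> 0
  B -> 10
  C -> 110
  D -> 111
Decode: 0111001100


Decoding:
0 -> A
111 -> D
0 -> A
0 -> A
110 -> C
0 -> A


Result: ADAACA


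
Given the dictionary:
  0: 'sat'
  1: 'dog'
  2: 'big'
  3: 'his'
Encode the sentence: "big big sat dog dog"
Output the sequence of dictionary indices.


Look up each word in the dictionary:
  'big' -> 2
  'big' -> 2
  'sat' -> 0
  'dog' -> 1
  'dog' -> 1

Encoded: [2, 2, 0, 1, 1]


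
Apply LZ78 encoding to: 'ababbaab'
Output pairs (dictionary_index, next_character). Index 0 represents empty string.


LZ78 encoding steps:
Dictionary: {0: ''}
Step 1: w='' (idx 0), next='a' -> output (0, 'a'), add 'a' as idx 1
Step 2: w='' (idx 0), next='b' -> output (0, 'b'), add 'b' as idx 2
Step 3: w='a' (idx 1), next='b' -> output (1, 'b'), add 'ab' as idx 3
Step 4: w='b' (idx 2), next='a' -> output (2, 'a'), add 'ba' as idx 4
Step 5: w='ab' (idx 3), end of input -> output (3, '')


Encoded: [(0, 'a'), (0, 'b'), (1, 'b'), (2, 'a'), (3, '')]


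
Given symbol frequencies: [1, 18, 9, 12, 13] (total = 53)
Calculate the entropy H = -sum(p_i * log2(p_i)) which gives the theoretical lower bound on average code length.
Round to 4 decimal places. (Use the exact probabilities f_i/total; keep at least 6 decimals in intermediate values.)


Per-symbol terms -p_i * log2(p_i) with p_i = f_i/53:
  p = 1/53 = 0.018868: log2(p) = -5.727920, -p*log2(p) = 0.108074
  p = 18/53 = 0.339623: log2(p) = -1.557995, -p*log2(p) = 0.529131
  p = 9/53 = 0.169811: log2(p) = -2.557995, -p*log2(p) = 0.434377
  p = 12/53 = 0.226415: log2(p) = -2.142958, -p*log2(p) = 0.485198
  p = 13/53 = 0.245283: log2(p) = -2.027481, -p*log2(p) = 0.497307
H = 0.108074 + 0.529131 + 0.434377 + 0.485198 + 0.497307 = 2.054087

H = 2.0541 bits/symbol


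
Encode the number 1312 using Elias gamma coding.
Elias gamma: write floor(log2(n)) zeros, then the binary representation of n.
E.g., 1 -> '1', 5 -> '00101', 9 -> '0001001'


num_bits = floor(log2(1312)) + 1 = 11
leading_zeros = num_bits - 1 = 10
binary(1312) = 10100100000

Elias gamma(1312) = '0000000000' + '10100100000' = 000000000010100100000 (21 bits)


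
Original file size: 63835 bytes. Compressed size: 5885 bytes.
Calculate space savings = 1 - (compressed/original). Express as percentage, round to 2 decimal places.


ratio = compressed/original = 5885/63835 = 0.092191
savings = 1 - ratio = 1 - 0.092191 = 0.907809
as a percentage: 0.907809 * 100 = 90.78%

Space savings = 1 - 5885/63835 = 90.78%


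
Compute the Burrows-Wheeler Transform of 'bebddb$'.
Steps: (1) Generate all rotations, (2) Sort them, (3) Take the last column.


Rotations (sorted):
  0: $bebddb -> last char: b
  1: b$bebdd -> last char: d
  2: bddb$be -> last char: e
  3: bebddb$ -> last char: $
  4: db$bebd -> last char: d
  5: ddb$beb -> last char: b
  6: ebddb$b -> last char: b


BWT = bde$dbb


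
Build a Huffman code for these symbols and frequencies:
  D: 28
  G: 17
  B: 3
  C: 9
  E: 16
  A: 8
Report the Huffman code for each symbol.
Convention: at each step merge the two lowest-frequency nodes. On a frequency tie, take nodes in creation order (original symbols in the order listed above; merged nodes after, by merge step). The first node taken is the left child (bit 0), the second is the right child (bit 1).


Huffman tree construction:
Step 1: Merge B(3) + A(8) = 11
Step 2: Merge C(9) + (B+A)(11) = 20
Step 3: Merge E(16) + G(17) = 33
Step 4: Merge (C+(B+A))(20) + D(28) = 48
Step 5: Merge (E+G)(33) + ((C+(B+A))+D)(48) = 81
Read each symbol's code off the tree from the root (left child = 0, right child = 1).

Codes:
  D: 11 (length 2)
  G: 01 (length 2)
  B: 1010 (length 4)
  C: 100 (length 3)
  E: 00 (length 2)
  A: 1011 (length 4)
Average code length: 193/81 = 2.3827 bits/symbol


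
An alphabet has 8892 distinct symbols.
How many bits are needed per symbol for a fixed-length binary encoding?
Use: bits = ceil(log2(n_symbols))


log2(8892) = 13.1183
Bracket: 2^13 = 8192 < 8892 <= 2^14 = 16384
So ceil(log2(8892)) = 14

bits = ceil(log2(8892)) = ceil(13.1183) = 14 bits


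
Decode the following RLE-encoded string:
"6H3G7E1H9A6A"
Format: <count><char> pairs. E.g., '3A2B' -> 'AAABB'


Expanding each <count><char> pair:
  6H -> 'HHHHHH'
  3G -> 'GGG'
  7E -> 'EEEEEEE'
  1H -> 'H'
  9A -> 'AAAAAAAAA'
  6A -> 'AAAAAA'

Decoded = HHHHHHGGGEEEEEEEHAAAAAAAAAAAAAAA


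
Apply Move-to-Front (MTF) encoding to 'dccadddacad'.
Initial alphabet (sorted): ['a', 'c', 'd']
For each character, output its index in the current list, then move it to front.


MTF encoding:
'd': index 2 in ['a', 'c', 'd'] -> ['d', 'a', 'c']
'c': index 2 in ['d', 'a', 'c'] -> ['c', 'd', 'a']
'c': index 0 in ['c', 'd', 'a'] -> ['c', 'd', 'a']
'a': index 2 in ['c', 'd', 'a'] -> ['a', 'c', 'd']
'd': index 2 in ['a', 'c', 'd'] -> ['d', 'a', 'c']
'd': index 0 in ['d', 'a', 'c'] -> ['d', 'a', 'c']
'd': index 0 in ['d', 'a', 'c'] -> ['d', 'a', 'c']
'a': index 1 in ['d', 'a', 'c'] -> ['a', 'd', 'c']
'c': index 2 in ['a', 'd', 'c'] -> ['c', 'a', 'd']
'a': index 1 in ['c', 'a', 'd'] -> ['a', 'c', 'd']
'd': index 2 in ['a', 'c', 'd'] -> ['d', 'a', 'c']


Output: [2, 2, 0, 2, 2, 0, 0, 1, 2, 1, 2]


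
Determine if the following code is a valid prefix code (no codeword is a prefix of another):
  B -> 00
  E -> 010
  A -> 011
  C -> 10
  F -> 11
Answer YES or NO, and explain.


Checking each pair (does one codeword prefix another?):
  B='00' vs E='010': no prefix
  B='00' vs A='011': no prefix
  B='00' vs C='10': no prefix
  B='00' vs F='11': no prefix
  E='010' vs B='00': no prefix
  E='010' vs A='011': no prefix
  E='010' vs C='10': no prefix
  E='010' vs F='11': no prefix
  A='011' vs B='00': no prefix
  A='011' vs E='010': no prefix
  A='011' vs C='10': no prefix
  A='011' vs F='11': no prefix
  C='10' vs B='00': no prefix
  C='10' vs E='010': no prefix
  C='10' vs A='011': no prefix
  C='10' vs F='11': no prefix
  F='11' vs B='00': no prefix
  F='11' vs E='010': no prefix
  F='11' vs A='011': no prefix
  F='11' vs C='10': no prefix
No violation found over all pairs.

YES -- this is a valid prefix code. No codeword is a prefix of any other codeword.


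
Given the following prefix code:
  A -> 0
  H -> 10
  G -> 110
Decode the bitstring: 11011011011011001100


Decoding step by step:
Bits 110 -> G
Bits 110 -> G
Bits 110 -> G
Bits 110 -> G
Bits 110 -> G
Bits 0 -> A
Bits 110 -> G
Bits 0 -> A


Decoded message: GGGGGAGA


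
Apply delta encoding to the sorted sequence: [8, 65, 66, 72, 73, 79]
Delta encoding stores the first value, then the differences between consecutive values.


First value: 8
Deltas:
  65 - 8 = 57
  66 - 65 = 1
  72 - 66 = 6
  73 - 72 = 1
  79 - 73 = 6


Delta encoded: [8, 57, 1, 6, 1, 6]


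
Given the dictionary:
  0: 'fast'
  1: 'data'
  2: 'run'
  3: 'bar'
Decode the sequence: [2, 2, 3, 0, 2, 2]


Look up each index in the dictionary:
  2 -> 'run'
  2 -> 'run'
  3 -> 'bar'
  0 -> 'fast'
  2 -> 'run'
  2 -> 'run'

Decoded: "run run bar fast run run"


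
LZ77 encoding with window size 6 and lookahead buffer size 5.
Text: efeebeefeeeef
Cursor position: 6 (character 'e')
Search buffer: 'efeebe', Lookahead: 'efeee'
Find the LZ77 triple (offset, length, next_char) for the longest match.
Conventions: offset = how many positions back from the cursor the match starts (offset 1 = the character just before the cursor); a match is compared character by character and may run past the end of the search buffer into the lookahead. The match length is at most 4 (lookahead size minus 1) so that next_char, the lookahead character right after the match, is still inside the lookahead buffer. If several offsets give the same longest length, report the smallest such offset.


Try each offset into the search buffer:
  offset=1 (pos 5, char 'e'): match length 1
  offset=2 (pos 4, char 'b'): match length 0
  offset=3 (pos 3, char 'e'): match length 1
  offset=4 (pos 2, char 'e'): match length 1
  offset=5 (pos 1, char 'f'): match length 0
  offset=6 (pos 0, char 'e'): match length 4
Longest match has length 4 at offset 6.
next_char = character at position 6 + 4 = 10 -> 'e'

Best match: offset=6, length=4 (matching 'efee' starting at position 0)
LZ77 triple: (6, 4, 'e')


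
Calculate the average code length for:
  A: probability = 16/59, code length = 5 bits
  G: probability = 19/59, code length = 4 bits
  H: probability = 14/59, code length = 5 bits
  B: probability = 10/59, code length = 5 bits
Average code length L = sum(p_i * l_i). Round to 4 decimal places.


Weighted contributions p_i * l_i:
  A: (16/59) * 5 = 80/59
  G: (19/59) * 4 = 76/59
  H: (14/59) * 5 = 70/59
  B: (10/59) * 5 = 50/59
Sum = (80 + 76 + 70 + 50)/59 = 276/59

L = 276/59 = 4.6780 bits/symbol


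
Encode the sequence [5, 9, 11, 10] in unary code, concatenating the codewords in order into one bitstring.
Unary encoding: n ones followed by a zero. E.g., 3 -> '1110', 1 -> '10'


Encode each number as n ones followed by a terminating 0:
  5 -> 111110 (6 bits)
  9 -> 1111111110 (10 bits)
  11 -> 111111111110 (12 bits)
  10 -> 11111111110 (11 bits)
Total length = 6 + 10 + 12 + 11 = 39 bits.

Unary([5, 9, 11, 10]) = 111110111111111011111111111011111111110 (39 bits)


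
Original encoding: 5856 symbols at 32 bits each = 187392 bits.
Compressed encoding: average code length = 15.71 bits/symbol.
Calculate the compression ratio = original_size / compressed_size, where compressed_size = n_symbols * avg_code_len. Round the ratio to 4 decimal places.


original_size = n_symbols * orig_bits = 5856 * 32 = 187392 bits
compressed_size = n_symbols * avg_code_len = 5856 * 15.71 = 91997.76 bits
ratio = original_size / compressed_size = 187392 / 91997.76 = 2.0369

Compression ratio = 2.0369


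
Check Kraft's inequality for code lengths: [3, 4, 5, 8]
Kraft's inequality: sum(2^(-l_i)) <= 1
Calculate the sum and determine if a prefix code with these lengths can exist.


Sum = 2^(-3) + 2^(-4) + 2^(-5) + 2^(-8)
    = 0.125 + 0.0625 + 0.03125 + 0.00390625
    = 57/256 = 0.22265625
Since 0.22265625 <= 1, Kraft's inequality IS satisfied.
A prefix code with these lengths CAN exist.

Kraft sum = 0.22265625. Satisfied.


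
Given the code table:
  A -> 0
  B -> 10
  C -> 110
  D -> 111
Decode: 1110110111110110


Decoding:
111 -> D
0 -> A
110 -> C
111 -> D
110 -> C
110 -> C


Result: DACDCC


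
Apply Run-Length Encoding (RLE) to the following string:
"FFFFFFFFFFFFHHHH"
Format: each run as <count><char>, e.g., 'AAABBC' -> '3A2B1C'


Scanning runs left to right:
  i=0: run of 'F' x 12 -> '12F'
  i=12: run of 'H' x 4 -> '4H'

RLE = 12F4H


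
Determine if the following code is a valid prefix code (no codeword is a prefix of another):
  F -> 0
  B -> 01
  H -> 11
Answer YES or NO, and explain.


Checking each pair (does one codeword prefix another?):
  F='0' vs B='01': prefix -- VIOLATION

NO -- this is NOT a valid prefix code. F (0) is a prefix of B (01).


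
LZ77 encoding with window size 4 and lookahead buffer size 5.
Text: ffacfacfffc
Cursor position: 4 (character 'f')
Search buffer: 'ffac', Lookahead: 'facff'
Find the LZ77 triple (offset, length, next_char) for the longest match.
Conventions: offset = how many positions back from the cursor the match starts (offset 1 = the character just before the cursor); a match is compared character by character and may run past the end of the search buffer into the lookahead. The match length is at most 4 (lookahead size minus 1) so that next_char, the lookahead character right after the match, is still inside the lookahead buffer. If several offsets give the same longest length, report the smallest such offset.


Try each offset into the search buffer:
  offset=1 (pos 3, char 'c'): match length 0
  offset=2 (pos 2, char 'a'): match length 0
  offset=3 (pos 1, char 'f'): match length 4
  offset=4 (pos 0, char 'f'): match length 1
Longest match has length 4 at offset 3.
next_char = character at position 4 + 4 = 8 -> 'f'

Best match: offset=3, length=4 (matching 'facf' starting at position 1)
LZ77 triple: (3, 4, 'f')


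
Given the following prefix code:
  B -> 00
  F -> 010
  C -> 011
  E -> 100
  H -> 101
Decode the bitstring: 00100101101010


Decoding step by step:
Bits 00 -> B
Bits 100 -> E
Bits 101 -> H
Bits 101 -> H
Bits 010 -> F


Decoded message: BEHHF


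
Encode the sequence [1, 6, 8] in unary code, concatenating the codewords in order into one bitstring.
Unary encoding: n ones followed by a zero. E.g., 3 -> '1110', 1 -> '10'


Encode each number as n ones followed by a terminating 0:
  1 -> 10 (2 bits)
  6 -> 1111110 (7 bits)
  8 -> 111111110 (9 bits)
Total length = 2 + 7 + 9 = 18 bits.

Unary([1, 6, 8]) = 101111110111111110 (18 bits)


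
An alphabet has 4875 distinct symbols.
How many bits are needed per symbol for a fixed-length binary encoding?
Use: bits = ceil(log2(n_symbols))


log2(4875) = 12.2512
Bracket: 2^12 = 4096 < 4875 <= 2^13 = 8192
So ceil(log2(4875)) = 13

bits = ceil(log2(4875)) = ceil(12.2512) = 13 bits


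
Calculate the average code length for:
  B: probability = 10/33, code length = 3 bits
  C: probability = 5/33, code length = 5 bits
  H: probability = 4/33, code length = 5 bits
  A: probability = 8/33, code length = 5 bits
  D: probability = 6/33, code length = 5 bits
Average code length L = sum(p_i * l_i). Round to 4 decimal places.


Weighted contributions p_i * l_i:
  B: (10/33) * 3 = 30/33
  C: (5/33) * 5 = 25/33
  H: (4/33) * 5 = 20/33
  A: (8/33) * 5 = 40/33
  D: (6/33) * 5 = 30/33
Sum = (30 + 25 + 20 + 40 + 30)/33 = 145/33

L = 145/33 = 4.3939 bits/symbol


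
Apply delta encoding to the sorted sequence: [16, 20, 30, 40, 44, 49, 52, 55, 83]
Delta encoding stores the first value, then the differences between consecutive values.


First value: 16
Deltas:
  20 - 16 = 4
  30 - 20 = 10
  40 - 30 = 10
  44 - 40 = 4
  49 - 44 = 5
  52 - 49 = 3
  55 - 52 = 3
  83 - 55 = 28


Delta encoded: [16, 4, 10, 10, 4, 5, 3, 3, 28]


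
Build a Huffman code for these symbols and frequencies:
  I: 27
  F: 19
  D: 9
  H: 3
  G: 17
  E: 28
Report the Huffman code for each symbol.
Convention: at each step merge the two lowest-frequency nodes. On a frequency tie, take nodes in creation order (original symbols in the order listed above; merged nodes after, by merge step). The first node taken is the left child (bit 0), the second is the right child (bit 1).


Huffman tree construction:
Step 1: Merge H(3) + D(9) = 12
Step 2: Merge (H+D)(12) + G(17) = 29
Step 3: Merge F(19) + I(27) = 46
Step 4: Merge E(28) + ((H+D)+G)(29) = 57
Step 5: Merge (F+I)(46) + (E+((H+D)+G))(57) = 103
Read each symbol's code off the tree from the root (left child = 0, right child = 1).

Codes:
  I: 01 (length 2)
  F: 00 (length 2)
  D: 1101 (length 4)
  H: 1100 (length 4)
  G: 111 (length 3)
  E: 10 (length 2)
Average code length: 247/103 = 2.3981 bits/symbol


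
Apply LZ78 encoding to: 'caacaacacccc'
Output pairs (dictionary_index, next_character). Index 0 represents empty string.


LZ78 encoding steps:
Dictionary: {0: ''}
Step 1: w='' (idx 0), next='c' -> output (0, 'c'), add 'c' as idx 1
Step 2: w='' (idx 0), next='a' -> output (0, 'a'), add 'a' as idx 2
Step 3: w='a' (idx 2), next='c' -> output (2, 'c'), add 'ac' as idx 3
Step 4: w='a' (idx 2), next='a' -> output (2, 'a'), add 'aa' as idx 4
Step 5: w='c' (idx 1), next='a' -> output (1, 'a'), add 'ca' as idx 5
Step 6: w='c' (idx 1), next='c' -> output (1, 'c'), add 'cc' as idx 6
Step 7: w='cc' (idx 6), end of input -> output (6, '')


Encoded: [(0, 'c'), (0, 'a'), (2, 'c'), (2, 'a'), (1, 'a'), (1, 'c'), (6, '')]


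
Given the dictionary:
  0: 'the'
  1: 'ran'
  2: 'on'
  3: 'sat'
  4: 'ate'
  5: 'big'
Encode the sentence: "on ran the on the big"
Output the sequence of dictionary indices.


Look up each word in the dictionary:
  'on' -> 2
  'ran' -> 1
  'the' -> 0
  'on' -> 2
  'the' -> 0
  'big' -> 5

Encoded: [2, 1, 0, 2, 0, 5]


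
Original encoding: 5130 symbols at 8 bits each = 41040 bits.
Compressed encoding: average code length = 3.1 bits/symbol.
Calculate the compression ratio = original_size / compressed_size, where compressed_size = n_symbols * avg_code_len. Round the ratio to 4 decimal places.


original_size = n_symbols * orig_bits = 5130 * 8 = 41040 bits
compressed_size = n_symbols * avg_code_len = 5130 * 3.1 = 15903.0 bits
ratio = original_size / compressed_size = 41040 / 15903.0 = 2.5806

Compression ratio = 2.5806


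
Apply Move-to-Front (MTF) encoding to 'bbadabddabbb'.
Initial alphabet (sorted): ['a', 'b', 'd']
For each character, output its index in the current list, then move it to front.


MTF encoding:
'b': index 1 in ['a', 'b', 'd'] -> ['b', 'a', 'd']
'b': index 0 in ['b', 'a', 'd'] -> ['b', 'a', 'd']
'a': index 1 in ['b', 'a', 'd'] -> ['a', 'b', 'd']
'd': index 2 in ['a', 'b', 'd'] -> ['d', 'a', 'b']
'a': index 1 in ['d', 'a', 'b'] -> ['a', 'd', 'b']
'b': index 2 in ['a', 'd', 'b'] -> ['b', 'a', 'd']
'd': index 2 in ['b', 'a', 'd'] -> ['d', 'b', 'a']
'd': index 0 in ['d', 'b', 'a'] -> ['d', 'b', 'a']
'a': index 2 in ['d', 'b', 'a'] -> ['a', 'd', 'b']
'b': index 2 in ['a', 'd', 'b'] -> ['b', 'a', 'd']
'b': index 0 in ['b', 'a', 'd'] -> ['b', 'a', 'd']
'b': index 0 in ['b', 'a', 'd'] -> ['b', 'a', 'd']


Output: [1, 0, 1, 2, 1, 2, 2, 0, 2, 2, 0, 0]


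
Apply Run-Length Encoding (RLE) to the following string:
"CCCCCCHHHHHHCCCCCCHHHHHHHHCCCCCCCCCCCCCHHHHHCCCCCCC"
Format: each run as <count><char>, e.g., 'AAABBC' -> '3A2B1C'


Scanning runs left to right:
  i=0: run of 'C' x 6 -> '6C'
  i=6: run of 'H' x 6 -> '6H'
  i=12: run of 'C' x 6 -> '6C'
  i=18: run of 'H' x 8 -> '8H'
  i=26: run of 'C' x 13 -> '13C'
  i=39: run of 'H' x 5 -> '5H'
  i=44: run of 'C' x 7 -> '7C'

RLE = 6C6H6C8H13C5H7C


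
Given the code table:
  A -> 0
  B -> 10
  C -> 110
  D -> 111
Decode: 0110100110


Decoding:
0 -> A
110 -> C
10 -> B
0 -> A
110 -> C


Result: ACBAC


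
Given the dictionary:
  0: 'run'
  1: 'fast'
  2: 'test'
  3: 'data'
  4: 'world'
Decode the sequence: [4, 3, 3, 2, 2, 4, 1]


Look up each index in the dictionary:
  4 -> 'world'
  3 -> 'data'
  3 -> 'data'
  2 -> 'test'
  2 -> 'test'
  4 -> 'world'
  1 -> 'fast'

Decoded: "world data data test test world fast"


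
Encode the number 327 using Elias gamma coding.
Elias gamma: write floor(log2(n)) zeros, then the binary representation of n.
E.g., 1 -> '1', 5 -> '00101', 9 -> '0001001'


num_bits = floor(log2(327)) + 1 = 9
leading_zeros = num_bits - 1 = 8
binary(327) = 101000111

Elias gamma(327) = '00000000' + '101000111' = 00000000101000111 (17 bits)


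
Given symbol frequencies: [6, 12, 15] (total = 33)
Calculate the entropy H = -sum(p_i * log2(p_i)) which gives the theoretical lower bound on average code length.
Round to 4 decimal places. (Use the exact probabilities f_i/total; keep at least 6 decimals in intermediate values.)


Per-symbol terms -p_i * log2(p_i) with p_i = f_i/33:
  p = 6/33 = 0.181818: log2(p) = -2.459432, -p*log2(p) = 0.447169
  p = 12/33 = 0.363636: log2(p) = -1.459432, -p*log2(p) = 0.530702
  p = 15/33 = 0.454545: log2(p) = -1.137504, -p*log2(p) = 0.517047
H = 0.447169 + 0.530702 + 0.517047 = 1.494918

H = 1.4949 bits/symbol


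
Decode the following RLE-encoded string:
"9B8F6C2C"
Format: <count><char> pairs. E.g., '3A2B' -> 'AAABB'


Expanding each <count><char> pair:
  9B -> 'BBBBBBBBB'
  8F -> 'FFFFFFFF'
  6C -> 'CCCCCC'
  2C -> 'CC'

Decoded = BBBBBBBBBFFFFFFFFCCCCCCCC


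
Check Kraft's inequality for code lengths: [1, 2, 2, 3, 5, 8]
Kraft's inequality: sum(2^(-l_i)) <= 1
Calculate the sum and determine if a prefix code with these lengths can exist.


Sum = 2^(-1) + 2^(-2) + 2^(-2) + 2^(-3) + 2^(-5) + 2^(-8)
    = 0.5 + 0.25 + 0.25 + 0.125 + 0.03125 + 0.00390625
    = 297/256 = 1.16015625
Since 1.16015625 > 1, Kraft's inequality is NOT satisfied.
A prefix code with these lengths CANNOT exist.

Kraft sum = 1.16015625. Not satisfied.


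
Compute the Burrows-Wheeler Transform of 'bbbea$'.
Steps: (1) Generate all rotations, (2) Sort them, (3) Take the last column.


Rotations (sorted):
  0: $bbbea -> last char: a
  1: a$bbbe -> last char: e
  2: bbbea$ -> last char: $
  3: bbea$b -> last char: b
  4: bea$bb -> last char: b
  5: ea$bbb -> last char: b


BWT = ae$bbb


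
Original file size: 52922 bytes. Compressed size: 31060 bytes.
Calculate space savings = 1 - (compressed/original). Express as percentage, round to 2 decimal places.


ratio = compressed/original = 31060/52922 = 0.586901
savings = 1 - ratio = 1 - 0.586901 = 0.413099
as a percentage: 0.413099 * 100 = 41.31%

Space savings = 1 - 31060/52922 = 41.31%


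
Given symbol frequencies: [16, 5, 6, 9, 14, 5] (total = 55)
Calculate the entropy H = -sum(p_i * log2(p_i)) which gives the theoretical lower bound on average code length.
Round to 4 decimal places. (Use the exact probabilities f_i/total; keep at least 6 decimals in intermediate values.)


Per-symbol terms -p_i * log2(p_i) with p_i = f_i/55:
  p = 16/55 = 0.290909: log2(p) = -1.781360, -p*log2(p) = 0.518214
  p = 5/55 = 0.090909: log2(p) = -3.459432, -p*log2(p) = 0.314494
  p = 6/55 = 0.109091: log2(p) = -3.196397, -p*log2(p) = 0.348698
  p = 9/55 = 0.163636: log2(p) = -2.611435, -p*log2(p) = 0.427326
  p = 14/55 = 0.254545: log2(p) = -1.974005, -p*log2(p) = 0.502474
  p = 5/55 = 0.090909: log2(p) = -3.459432, -p*log2(p) = 0.314494
H = 0.518214 + 0.314494 + 0.348698 + 0.427326 + 0.502474 + 0.314494 = 2.425700

H = 2.4257 bits/symbol


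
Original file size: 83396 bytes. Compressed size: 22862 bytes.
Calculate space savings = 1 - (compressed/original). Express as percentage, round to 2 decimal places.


ratio = compressed/original = 22862/83396 = 0.274138
savings = 1 - ratio = 1 - 0.274138 = 0.725862
as a percentage: 0.725862 * 100 = 72.59%

Space savings = 1 - 22862/83396 = 72.59%


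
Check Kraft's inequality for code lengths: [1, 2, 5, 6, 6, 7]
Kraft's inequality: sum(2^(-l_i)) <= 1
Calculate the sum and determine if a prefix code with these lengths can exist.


Sum = 2^(-1) + 2^(-2) + 2^(-5) + 2^(-6) + 2^(-6) + 2^(-7)
    = 0.5 + 0.25 + 0.03125 + 0.015625 + 0.015625 + 0.0078125
    = 105/128 = 0.8203125
Since 0.8203125 <= 1, Kraft's inequality IS satisfied.
A prefix code with these lengths CAN exist.

Kraft sum = 0.8203125. Satisfied.


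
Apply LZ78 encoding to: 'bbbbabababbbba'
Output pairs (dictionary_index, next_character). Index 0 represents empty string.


LZ78 encoding steps:
Dictionary: {0: ''}
Step 1: w='' (idx 0), next='b' -> output (0, 'b'), add 'b' as idx 1
Step 2: w='b' (idx 1), next='b' -> output (1, 'b'), add 'bb' as idx 2
Step 3: w='b' (idx 1), next='a' -> output (1, 'a'), add 'ba' as idx 3
Step 4: w='ba' (idx 3), next='b' -> output (3, 'b'), add 'bab' as idx 4
Step 5: w='' (idx 0), next='a' -> output (0, 'a'), add 'a' as idx 5
Step 6: w='bb' (idx 2), next='b' -> output (2, 'b'), add 'bbb' as idx 6
Step 7: w='ba' (idx 3), end of input -> output (3, '')


Encoded: [(0, 'b'), (1, 'b'), (1, 'a'), (3, 'b'), (0, 'a'), (2, 'b'), (3, '')]


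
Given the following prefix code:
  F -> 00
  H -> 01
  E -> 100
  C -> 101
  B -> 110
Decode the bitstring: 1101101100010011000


Decoding step by step:
Bits 110 -> B
Bits 110 -> B
Bits 110 -> B
Bits 00 -> F
Bits 100 -> E
Bits 110 -> B
Bits 00 -> F


Decoded message: BBBFEBF


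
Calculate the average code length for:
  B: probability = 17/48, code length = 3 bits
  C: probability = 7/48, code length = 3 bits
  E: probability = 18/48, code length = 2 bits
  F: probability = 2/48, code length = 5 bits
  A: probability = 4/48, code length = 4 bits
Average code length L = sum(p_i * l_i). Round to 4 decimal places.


Weighted contributions p_i * l_i:
  B: (17/48) * 3 = 51/48
  C: (7/48) * 3 = 21/48
  E: (18/48) * 2 = 36/48
  F: (2/48) * 5 = 10/48
  A: (4/48) * 4 = 16/48
Sum = (51 + 21 + 36 + 10 + 16)/48 = 134/48

L = 134/48 = 2.7917 bits/symbol


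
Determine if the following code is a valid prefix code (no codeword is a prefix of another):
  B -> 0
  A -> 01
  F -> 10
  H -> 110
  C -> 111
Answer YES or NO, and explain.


Checking each pair (does one codeword prefix another?):
  B='0' vs A='01': prefix -- VIOLATION

NO -- this is NOT a valid prefix code. B (0) is a prefix of A (01).


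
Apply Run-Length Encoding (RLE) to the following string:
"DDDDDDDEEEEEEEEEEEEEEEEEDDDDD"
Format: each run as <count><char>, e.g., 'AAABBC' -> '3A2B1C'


Scanning runs left to right:
  i=0: run of 'D' x 7 -> '7D'
  i=7: run of 'E' x 17 -> '17E'
  i=24: run of 'D' x 5 -> '5D'

RLE = 7D17E5D


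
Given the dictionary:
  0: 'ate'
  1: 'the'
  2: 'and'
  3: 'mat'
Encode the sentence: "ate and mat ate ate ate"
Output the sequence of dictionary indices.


Look up each word in the dictionary:
  'ate' -> 0
  'and' -> 2
  'mat' -> 3
  'ate' -> 0
  'ate' -> 0
  'ate' -> 0

Encoded: [0, 2, 3, 0, 0, 0]


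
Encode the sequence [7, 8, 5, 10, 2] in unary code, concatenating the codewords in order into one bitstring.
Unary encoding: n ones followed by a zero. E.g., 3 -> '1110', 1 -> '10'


Encode each number as n ones followed by a terminating 0:
  7 -> 11111110 (8 bits)
  8 -> 111111110 (9 bits)
  5 -> 111110 (6 bits)
  10 -> 11111111110 (11 bits)
  2 -> 110 (3 bits)
Total length = 8 + 9 + 6 + 11 + 3 = 37 bits.

Unary([7, 8, 5, 10, 2]) = 1111111011111111011111011111111110110 (37 bits)


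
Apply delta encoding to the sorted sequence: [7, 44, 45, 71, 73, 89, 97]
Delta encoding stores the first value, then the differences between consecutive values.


First value: 7
Deltas:
  44 - 7 = 37
  45 - 44 = 1
  71 - 45 = 26
  73 - 71 = 2
  89 - 73 = 16
  97 - 89 = 8


Delta encoded: [7, 37, 1, 26, 2, 16, 8]


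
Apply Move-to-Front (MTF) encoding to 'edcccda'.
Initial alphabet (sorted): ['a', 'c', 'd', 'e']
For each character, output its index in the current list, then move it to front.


MTF encoding:
'e': index 3 in ['a', 'c', 'd', 'e'] -> ['e', 'a', 'c', 'd']
'd': index 3 in ['e', 'a', 'c', 'd'] -> ['d', 'e', 'a', 'c']
'c': index 3 in ['d', 'e', 'a', 'c'] -> ['c', 'd', 'e', 'a']
'c': index 0 in ['c', 'd', 'e', 'a'] -> ['c', 'd', 'e', 'a']
'c': index 0 in ['c', 'd', 'e', 'a'] -> ['c', 'd', 'e', 'a']
'd': index 1 in ['c', 'd', 'e', 'a'] -> ['d', 'c', 'e', 'a']
'a': index 3 in ['d', 'c', 'e', 'a'] -> ['a', 'd', 'c', 'e']


Output: [3, 3, 3, 0, 0, 1, 3]


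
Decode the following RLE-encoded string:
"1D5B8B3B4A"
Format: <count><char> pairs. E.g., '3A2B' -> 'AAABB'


Expanding each <count><char> pair:
  1D -> 'D'
  5B -> 'BBBBB'
  8B -> 'BBBBBBBB'
  3B -> 'BBB'
  4A -> 'AAAA'

Decoded = DBBBBBBBBBBBBBBBBAAAA


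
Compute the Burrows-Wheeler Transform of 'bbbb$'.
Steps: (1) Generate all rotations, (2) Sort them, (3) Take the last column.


Rotations (sorted):
  0: $bbbb -> last char: b
  1: b$bbb -> last char: b
  2: bb$bb -> last char: b
  3: bbb$b -> last char: b
  4: bbbb$ -> last char: $


BWT = bbbb$


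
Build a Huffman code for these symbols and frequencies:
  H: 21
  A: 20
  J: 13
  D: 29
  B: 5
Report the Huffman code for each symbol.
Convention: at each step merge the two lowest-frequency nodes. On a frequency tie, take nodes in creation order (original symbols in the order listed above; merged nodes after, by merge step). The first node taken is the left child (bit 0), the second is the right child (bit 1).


Huffman tree construction:
Step 1: Merge B(5) + J(13) = 18
Step 2: Merge (B+J)(18) + A(20) = 38
Step 3: Merge H(21) + D(29) = 50
Step 4: Merge ((B+J)+A)(38) + (H+D)(50) = 88
Read each symbol's code off the tree from the root (left child = 0, right child = 1).

Codes:
  H: 10 (length 2)
  A: 01 (length 2)
  J: 001 (length 3)
  D: 11 (length 2)
  B: 000 (length 3)
Average code length: 194/88 = 2.2045 bits/symbol


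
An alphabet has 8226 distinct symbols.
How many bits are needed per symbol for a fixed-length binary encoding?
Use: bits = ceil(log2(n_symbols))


log2(8226) = 13.006
Bracket: 2^13 = 8192 < 8226 <= 2^14 = 16384
So ceil(log2(8226)) = 14

bits = ceil(log2(8226)) = ceil(13.006) = 14 bits


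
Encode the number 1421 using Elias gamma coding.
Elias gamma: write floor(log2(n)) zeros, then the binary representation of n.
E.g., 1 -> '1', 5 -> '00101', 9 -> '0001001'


num_bits = floor(log2(1421)) + 1 = 11
leading_zeros = num_bits - 1 = 10
binary(1421) = 10110001101

Elias gamma(1421) = '0000000000' + '10110001101' = 000000000010110001101 (21 bits)


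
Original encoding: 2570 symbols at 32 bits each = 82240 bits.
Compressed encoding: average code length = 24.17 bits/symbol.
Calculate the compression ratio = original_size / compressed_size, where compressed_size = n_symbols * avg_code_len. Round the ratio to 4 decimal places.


original_size = n_symbols * orig_bits = 2570 * 32 = 82240 bits
compressed_size = n_symbols * avg_code_len = 2570 * 24.17 = 62116.9 bits
ratio = original_size / compressed_size = 82240 / 62116.9 = 1.324

Compression ratio = 1.324


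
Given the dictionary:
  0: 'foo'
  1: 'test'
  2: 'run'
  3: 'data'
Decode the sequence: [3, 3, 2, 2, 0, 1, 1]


Look up each index in the dictionary:
  3 -> 'data'
  3 -> 'data'
  2 -> 'run'
  2 -> 'run'
  0 -> 'foo'
  1 -> 'test'
  1 -> 'test'

Decoded: "data data run run foo test test"
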